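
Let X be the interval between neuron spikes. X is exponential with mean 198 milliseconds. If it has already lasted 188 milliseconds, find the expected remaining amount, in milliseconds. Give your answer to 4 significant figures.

The rate is λ = 1/198 = 0.00505051 per millisecond.
By memorylessness, the remaining amount past any threshold is again Exp(λ) with mean 1/λ = 198 milliseconds.

198.0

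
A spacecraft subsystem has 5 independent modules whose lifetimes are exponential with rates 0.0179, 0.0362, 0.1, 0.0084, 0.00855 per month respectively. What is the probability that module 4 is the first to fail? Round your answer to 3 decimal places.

0.049

The time to first failure is exponential with rate Σλ = 0.0179 + 0.0362 + 0.1 + 0.0084 + 0.00855 = 0.17105.
P(module 4 first) = λ_4/Σλ = 0.0084/0.17105 ≈ 0.049.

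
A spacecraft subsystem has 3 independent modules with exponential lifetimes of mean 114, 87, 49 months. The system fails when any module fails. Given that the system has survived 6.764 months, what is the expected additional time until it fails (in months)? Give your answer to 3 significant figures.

First-failure rate Σλ = 1/114 + 1/87 + 1/49 = 0.0406743.
By memorylessness the expected residual is 1/Σλ = 24.5855 months, regardless of the 6.764 already elapsed.

24.6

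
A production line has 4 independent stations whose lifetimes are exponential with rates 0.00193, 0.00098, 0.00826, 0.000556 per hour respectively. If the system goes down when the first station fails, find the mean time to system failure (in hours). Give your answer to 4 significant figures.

85.28

The time to first failure is exponential with rate Σλ = 0.00193 + 0.00098 + 0.00826 + 0.000556 = 0.011726.
E[min] = 1/Σλ = 1/0.011726 = 85.2806 hours.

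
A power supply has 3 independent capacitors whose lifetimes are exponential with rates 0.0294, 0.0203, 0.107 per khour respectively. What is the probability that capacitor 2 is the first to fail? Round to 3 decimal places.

0.130

The time to first failure is exponential with rate Σλ = 0.0294 + 0.0203 + 0.107 = 0.1567.
P(capacitor 2 first) = λ_2/Σλ = 0.0203/0.1567 ≈ 0.130.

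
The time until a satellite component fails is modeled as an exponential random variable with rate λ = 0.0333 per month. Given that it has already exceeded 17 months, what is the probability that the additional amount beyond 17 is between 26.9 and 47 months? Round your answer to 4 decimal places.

0.1992

Memoryless: the residual past 17 is again Exp(λ).
P(26.9 < residual < 47) = e^(−λ·26.9) − e^(−λ·47) = 0.40829 − 0.20907 ≈ 0.1992.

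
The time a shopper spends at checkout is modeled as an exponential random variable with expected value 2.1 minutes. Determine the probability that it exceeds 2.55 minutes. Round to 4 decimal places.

0.2969

The rate is λ = 1/2.1 = 0.47619 per minute.
P(X > 2.55) = e^(−λ·2.55) = e^(−1.2143) ≈ 0.2969.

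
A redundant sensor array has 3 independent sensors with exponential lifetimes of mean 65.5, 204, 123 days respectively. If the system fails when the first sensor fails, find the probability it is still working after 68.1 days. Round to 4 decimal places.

The first failure time is exponential with rate Σλ_i = 1/65.5 + 1/204 + 1/123 = 0.0282992 per day.
P(min > 68.1) = e^(−0.0282992·68.1) = e^(−1.9272) ≈ 0.1456.

0.1456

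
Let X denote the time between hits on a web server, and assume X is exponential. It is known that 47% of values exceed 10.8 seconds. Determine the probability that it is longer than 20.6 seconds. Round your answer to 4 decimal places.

0.2369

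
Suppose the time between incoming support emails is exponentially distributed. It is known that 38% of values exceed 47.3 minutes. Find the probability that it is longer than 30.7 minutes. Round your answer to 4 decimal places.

0.5337

e^(−λ·47.3) = 0.38 ⇒ λ = −ln(0.38)/47.3 = 0.0204563.
P(X > 30.7) = e^(−0.0204563·30.7) = e^(−0.62801) ≈ 0.5337.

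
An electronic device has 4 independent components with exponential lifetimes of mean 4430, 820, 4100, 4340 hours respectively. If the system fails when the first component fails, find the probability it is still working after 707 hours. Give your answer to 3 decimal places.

The first failure time is exponential with rate Σλ_i = 1/4430 + 1/820 + 1/4100 + 1/4340 = 0.00191956 per hour.
P(min > 707) = e^(−0.00191956·707) = e^(−1.3571) ≈ 0.257.

0.257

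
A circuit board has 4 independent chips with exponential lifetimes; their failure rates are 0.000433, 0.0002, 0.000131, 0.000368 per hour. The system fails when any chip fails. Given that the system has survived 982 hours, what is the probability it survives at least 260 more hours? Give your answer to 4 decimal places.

0.7450

Time to first failure ~ Exp(Σλ) with Σλ = 0.001132.
By memorylessness, P(T > 982+260 | T > 982) = P(T > 260) = e^(−0.001132·260) ≈ 0.7450.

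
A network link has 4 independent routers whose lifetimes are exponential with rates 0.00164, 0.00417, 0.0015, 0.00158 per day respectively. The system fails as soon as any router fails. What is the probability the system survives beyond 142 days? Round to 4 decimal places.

The time to first failure is exponential with rate Σλ = 0.00164 + 0.00417 + 0.0015 + 0.00158 = 0.00889.
P(min > 142) = e^(−0.00889·142) = e^(−1.2624) ≈ 0.2830.

0.2830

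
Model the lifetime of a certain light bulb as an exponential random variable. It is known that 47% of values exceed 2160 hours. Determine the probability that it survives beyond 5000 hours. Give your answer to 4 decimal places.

0.1742

e^(−λ·2160) = 0.47 ⇒ λ = −ln(0.47)/2160 = 0.000349547.
P(X > 5000) = e^(−0.000349547·5000) = e^(−1.7477) ≈ 0.1742.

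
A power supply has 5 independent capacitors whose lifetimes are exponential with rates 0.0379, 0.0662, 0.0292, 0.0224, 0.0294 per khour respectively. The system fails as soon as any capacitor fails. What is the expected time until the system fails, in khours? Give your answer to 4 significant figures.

5.402

The time to first failure is exponential with rate Σλ = 0.0379 + 0.0662 + 0.0292 + 0.0224 + 0.0294 = 0.1851.
E[min] = 1/Σλ = 1/0.1851 = 5.40249 khours.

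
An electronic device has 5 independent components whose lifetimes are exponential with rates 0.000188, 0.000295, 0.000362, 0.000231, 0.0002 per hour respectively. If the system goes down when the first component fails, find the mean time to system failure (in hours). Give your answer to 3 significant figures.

The time to first failure is exponential with rate Σλ = 0.000188 + 0.000295 + 0.000362 + 0.000231 + 0.0002 = 0.001276.
E[min] = 1/Σλ = 1/0.001276 = 783.699 hours.

784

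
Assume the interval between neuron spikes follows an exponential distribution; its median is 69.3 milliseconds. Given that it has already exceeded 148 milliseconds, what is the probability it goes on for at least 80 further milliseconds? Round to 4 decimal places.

0.4493

For an exponential, median = ln(2)/λ, so λ = ln 2 / 69.3 = 0.0100021 per millisecond.
P(X > s+t | X > s) = e^(−λ(s+t))/e^(−λs) = e^(−λt), independent of s = 148.
P(X > 80) = e^(−0.80017) ≈ 0.4493.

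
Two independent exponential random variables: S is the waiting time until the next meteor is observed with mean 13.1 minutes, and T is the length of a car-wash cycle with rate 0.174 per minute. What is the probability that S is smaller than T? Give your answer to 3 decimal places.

0.305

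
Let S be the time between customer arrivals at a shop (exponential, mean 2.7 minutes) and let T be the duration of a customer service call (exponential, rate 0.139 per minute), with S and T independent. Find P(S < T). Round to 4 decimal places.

λ_1 = 1/2.7 = 0.37037, λ_2 = 0.139.
For independent exponentials, P(S < T) = λ_1/(λ_1+λ_2) = 0.37037/0.50937 ≈ 0.7271.

0.7271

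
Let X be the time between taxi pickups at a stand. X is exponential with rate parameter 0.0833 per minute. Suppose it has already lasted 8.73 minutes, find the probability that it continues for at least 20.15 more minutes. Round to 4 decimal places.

By the memoryless property, P(X > 8.73+20.15 | X > 8.73) = P(X > 20.15).
P(X > 20.15) = e^(−1.6785) ≈ 0.1867.

0.1867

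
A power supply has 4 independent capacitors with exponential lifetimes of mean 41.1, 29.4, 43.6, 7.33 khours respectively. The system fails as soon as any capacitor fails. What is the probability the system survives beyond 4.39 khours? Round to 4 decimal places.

0.3845

The first failure time is exponential with rate Σλ_i = 1/41.1 + 1/29.4 + 1/43.6 + 1/7.33 = 0.217706 per khour.
P(min > 4.39) = e^(−0.217706·4.39) = e^(−0.95573) ≈ 0.3845.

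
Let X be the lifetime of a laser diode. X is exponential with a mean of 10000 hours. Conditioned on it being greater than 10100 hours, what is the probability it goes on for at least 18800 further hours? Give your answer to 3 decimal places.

0.153

The rate is λ = 1/10000 = 0.0001 per hour.
By the memoryless property, P(X > 10100+18800 | X > 10100) = P(X > 18800).
P(X > 18800) = e^(−1.88) ≈ 0.153.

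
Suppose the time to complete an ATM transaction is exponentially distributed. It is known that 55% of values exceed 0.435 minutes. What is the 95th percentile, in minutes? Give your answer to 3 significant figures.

2.18

e^(−λ·0.435) = 0.55 ⇒ λ = −ln(0.55)/0.435 = 1.37434.
95th percentile: 1 − e^(−λt) = 0.95, t = −ln(0.05)/λ = 2.17976 minutes.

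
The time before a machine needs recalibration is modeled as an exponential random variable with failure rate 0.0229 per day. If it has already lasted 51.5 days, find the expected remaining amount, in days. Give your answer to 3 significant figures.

By memorylessness, the remaining amount past any threshold is again Exp(λ) with mean 1/λ = 43.6681 days.

43.7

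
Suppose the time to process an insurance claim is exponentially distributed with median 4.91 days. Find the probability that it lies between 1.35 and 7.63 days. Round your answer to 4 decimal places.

For an exponential, median = ln(2)/λ, so λ = ln 2 / 4.91 = 0.141171 per day.
P(1.35 < X < 7.63) = e^(−λ·1.35) − e^(−λ·7.63) = 0.82648 − 0.34057 ≈ 0.4859.

0.4859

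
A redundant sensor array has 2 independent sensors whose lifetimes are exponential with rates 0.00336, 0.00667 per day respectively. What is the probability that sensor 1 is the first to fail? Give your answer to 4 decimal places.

0.3350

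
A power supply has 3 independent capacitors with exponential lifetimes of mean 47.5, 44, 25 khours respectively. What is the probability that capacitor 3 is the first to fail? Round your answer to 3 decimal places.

Rates: λ_i = 1/mean_i → 0.0210526, 0.0227273, 0.04; Σλ = 0.0837799.
P(capacitor 3 first) = λ_3/Σλ = 0.04/0.0837799 ≈ 0.477.

0.477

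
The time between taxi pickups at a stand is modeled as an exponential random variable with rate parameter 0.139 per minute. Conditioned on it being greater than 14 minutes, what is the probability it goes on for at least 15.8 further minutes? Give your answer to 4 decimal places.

0.1112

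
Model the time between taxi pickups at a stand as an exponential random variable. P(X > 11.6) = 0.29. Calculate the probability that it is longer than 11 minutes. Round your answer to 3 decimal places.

0.309

e^(−λ·11.6) = 0.29 ⇒ λ = −ln(0.29)/11.6 = 0.106713.
P(X > 11) = e^(−0.106713·11) = e^(−1.1738) ≈ 0.309.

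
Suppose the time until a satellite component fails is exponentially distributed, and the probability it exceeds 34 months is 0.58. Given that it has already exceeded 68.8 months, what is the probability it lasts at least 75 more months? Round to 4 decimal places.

From e^(−λ·34) = 0.58, λ = −ln(0.58)/34 = 0.0160214.
Memoryless: P(X > 68.8+75 | X > 68.8) = P(X > 75) = e^(−0.0160214·75) ≈ 0.3007.

0.3007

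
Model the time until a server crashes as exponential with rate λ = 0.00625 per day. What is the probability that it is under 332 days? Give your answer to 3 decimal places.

P(X ≤ 332) = 1 − e^(−λ·332) = 1 − e^(−2.075) ≈ 0.874.

0.874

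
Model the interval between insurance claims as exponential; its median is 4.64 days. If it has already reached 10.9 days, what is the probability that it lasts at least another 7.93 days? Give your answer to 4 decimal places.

0.3059

For an exponential, median = ln(2)/λ, so λ = ln 2 / 4.64 = 0.149385 per day.
P(X > s+t | X > s) = e^(−λ(s+t))/e^(−λs) = e^(−λt), independent of s = 10.9.
P(X > 7.93) = e^(−1.1846) ≈ 0.3059.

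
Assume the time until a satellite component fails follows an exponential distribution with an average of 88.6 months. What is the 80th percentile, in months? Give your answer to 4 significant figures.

142.6

The rate is λ = 1/88.6 = 0.0112867 per month.
Set 1 − e^(−λt) = 0.8, so t = −ln(0.2)/λ = 1.6094/0.0112867 ≈ 142.596 months.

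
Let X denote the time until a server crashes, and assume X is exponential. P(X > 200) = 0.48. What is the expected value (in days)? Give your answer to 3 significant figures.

e^(−λ·200) = 0.48 ⇒ λ = −ln(0.48)/200 = 0.00366985.
Mean = 1/λ = 272.491 days.

272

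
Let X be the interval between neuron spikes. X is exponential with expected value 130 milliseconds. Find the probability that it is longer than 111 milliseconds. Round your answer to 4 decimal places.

0.4258

The rate is λ = 1/130 = 0.00769231 per millisecond.
P(X > 111) = e^(−λ·111) = e^(−0.85385) ≈ 0.4258.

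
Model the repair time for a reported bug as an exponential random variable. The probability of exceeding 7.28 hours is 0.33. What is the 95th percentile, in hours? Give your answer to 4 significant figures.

19.67

e^(−λ·7.28) = 0.33 ⇒ λ = −ln(0.33)/7.28 = 0.152289.
95th percentile: 1 − e^(−λt) = 0.95, t = −ln(0.05)/λ = 19.6714 hours.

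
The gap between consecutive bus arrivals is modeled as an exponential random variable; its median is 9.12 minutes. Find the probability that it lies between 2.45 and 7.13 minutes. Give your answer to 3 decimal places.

0.248

For an exponential, median = ln(2)/λ, so λ = ln 2 / 9.12 = 0.076003 per minute.
P(2.45 < X < 7.13) = e^(−λ·2.45) − e^(−λ·7.13) = 0.83010 − 0.58164 ≈ 0.248.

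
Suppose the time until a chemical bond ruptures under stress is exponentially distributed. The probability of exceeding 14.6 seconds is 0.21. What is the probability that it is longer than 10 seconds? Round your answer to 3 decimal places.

e^(−λ·14.6) = 0.21 ⇒ λ = −ln(0.21)/14.6 = 0.106894.
P(X > 10) = e^(−0.106894·10) = e^(−1.0689) ≈ 0.343.

0.343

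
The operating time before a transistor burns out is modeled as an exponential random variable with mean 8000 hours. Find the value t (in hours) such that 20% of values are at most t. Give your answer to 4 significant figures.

The rate is λ = 1/8000 = 0.000125 per hour.
Set 1 − e^(−λt) = 0.2, so t = −ln(0.8)/λ = 0.22314/0.000125 ≈ 1785.15 hours.

1785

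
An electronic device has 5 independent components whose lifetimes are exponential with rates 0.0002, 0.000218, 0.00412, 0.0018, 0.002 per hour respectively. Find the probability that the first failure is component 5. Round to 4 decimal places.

The time to first failure is exponential with rate Σλ = 0.0002 + 0.000218 + 0.00412 + 0.0018 + 0.002 = 0.008338.
P(component 5 first) = λ_5/Σλ = 0.002/0.008338 ≈ 0.2399.

0.2399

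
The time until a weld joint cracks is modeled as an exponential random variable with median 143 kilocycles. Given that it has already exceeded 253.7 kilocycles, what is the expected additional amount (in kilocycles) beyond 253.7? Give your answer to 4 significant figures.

For an exponential, median = ln(2)/λ, so λ = ln 2 / 143 = 0.00484718 per kilocycle.
By memorylessness, the remaining amount past any threshold is again Exp(λ) with mean 1/λ = 206.305 kilocycles.

206.3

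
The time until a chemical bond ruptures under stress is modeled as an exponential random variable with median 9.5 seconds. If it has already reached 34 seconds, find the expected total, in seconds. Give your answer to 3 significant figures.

For an exponential, median = ln(2)/λ, so λ = ln 2 / 9.5 = 0.0729629 per second.
By memorylessness, E[X | X > 34] = 34 + 1/λ = 34 + 13.7056 = 47.7056 seconds.

47.7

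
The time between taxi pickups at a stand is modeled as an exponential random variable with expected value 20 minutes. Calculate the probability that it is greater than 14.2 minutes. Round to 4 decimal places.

The rate is λ = 1/20 = 0.05 per minute.
P(X > 14.2) = e^(−λ·14.2) = e^(−0.71) ≈ 0.4916.

0.4916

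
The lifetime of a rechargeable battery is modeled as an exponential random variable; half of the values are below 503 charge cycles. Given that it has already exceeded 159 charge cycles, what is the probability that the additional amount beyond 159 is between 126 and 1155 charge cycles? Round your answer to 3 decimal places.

0.637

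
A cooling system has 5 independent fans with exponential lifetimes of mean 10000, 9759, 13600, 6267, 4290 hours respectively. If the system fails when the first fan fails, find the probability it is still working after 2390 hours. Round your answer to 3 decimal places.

0.202

The first failure time is exponential with rate Σλ_i = 1/10000 + 1/9759 + 1/13600 + 1/6267 + 1/4290 = 0.000668665 per hour.
P(min > 2390) = e^(−0.000668665·2390) = e^(−1.5981) ≈ 0.202.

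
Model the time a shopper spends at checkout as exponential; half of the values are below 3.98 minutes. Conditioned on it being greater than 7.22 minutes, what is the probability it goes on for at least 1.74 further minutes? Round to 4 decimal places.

0.7386

For an exponential, median = ln(2)/λ, so λ = ln 2 / 3.98 = 0.174158 per minute.
P(X > s+t | X > s) = e^(−λ(s+t))/e^(−λs) = e^(−λt), independent of s = 7.22.
P(X > 1.74) = e^(−0.30303) ≈ 0.7386.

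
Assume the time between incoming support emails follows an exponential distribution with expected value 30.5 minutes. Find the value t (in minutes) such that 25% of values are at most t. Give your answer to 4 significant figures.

The rate is λ = 1/30.5 = 0.0327869 per minute.
Set 1 − e^(−λt) = 0.25, so t = −ln(0.75)/λ = 0.28768/0.0327869 ≈ 8.7743 minutes.

8.774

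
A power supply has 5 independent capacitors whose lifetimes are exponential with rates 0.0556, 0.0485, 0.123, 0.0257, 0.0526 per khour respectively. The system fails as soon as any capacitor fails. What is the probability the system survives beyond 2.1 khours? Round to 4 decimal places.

The time to first failure is exponential with rate Σλ = 0.0556 + 0.0485 + 0.123 + 0.0257 + 0.0526 = 0.3054.
P(min > 2.1) = e^(−0.3054·2.1) = e^(−0.64134) ≈ 0.5266.

0.5266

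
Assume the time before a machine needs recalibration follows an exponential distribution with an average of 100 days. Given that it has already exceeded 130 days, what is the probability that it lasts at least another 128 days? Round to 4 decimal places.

0.2780

The rate is λ = 1/100 = 0.01 per day.
By the memoryless property, P(X > 130+128 | X > 130) = P(X > 128).
P(X > 128) = e^(−1.28) ≈ 0.2780.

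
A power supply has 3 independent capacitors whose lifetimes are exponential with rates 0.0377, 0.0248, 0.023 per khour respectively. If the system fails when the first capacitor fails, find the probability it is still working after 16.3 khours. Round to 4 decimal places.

0.2482

The time to first failure is exponential with rate Σλ = 0.0377 + 0.0248 + 0.023 = 0.0855.
P(min > 16.3) = e^(−0.0855·16.3) = e^(−1.3936) ≈ 0.2482.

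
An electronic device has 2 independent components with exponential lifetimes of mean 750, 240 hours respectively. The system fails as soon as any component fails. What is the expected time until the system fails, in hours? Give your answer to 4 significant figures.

181.8

The first failure time is exponential with rate Σλ_i = 1/750 + 1/240 = 0.0055 per hour.
E[min] = 1/Σλ = 1/0.0055 = 181.818 hours.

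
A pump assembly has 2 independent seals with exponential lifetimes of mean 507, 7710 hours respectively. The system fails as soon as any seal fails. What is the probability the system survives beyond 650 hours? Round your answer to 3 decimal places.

0.255

The first failure time is exponential with rate Σλ_i = 1/507 + 1/7710 = 0.00210209 per hour.
P(min > 650) = e^(−0.00210209·650) = e^(−1.3664) ≈ 0.255.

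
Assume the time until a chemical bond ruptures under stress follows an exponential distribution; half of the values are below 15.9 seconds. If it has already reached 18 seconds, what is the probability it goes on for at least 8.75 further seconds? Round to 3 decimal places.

0.683

For an exponential, median = ln(2)/λ, so λ = ln 2 / 15.9 = 0.0435942 per second.
The exponential is memoryless, so the remaining time is again Exp(λ): the condition X > 18 is irrelevant.
P(X > 8.75) = e^(−0.38145) ≈ 0.683.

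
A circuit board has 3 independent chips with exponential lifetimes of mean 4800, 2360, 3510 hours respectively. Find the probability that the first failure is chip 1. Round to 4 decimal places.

0.2272

Rates: λ_i = 1/mean_i → 0.000208333, 0.000423729, 0.0002849; Σλ = 0.000916962.
P(chip 1 first) = λ_1/Σλ = 0.000208333/0.000916962 ≈ 0.2272.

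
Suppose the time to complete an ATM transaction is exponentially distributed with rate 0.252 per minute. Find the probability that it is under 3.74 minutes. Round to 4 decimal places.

P(X ≤ 3.74) = 1 − e^(−λ·3.74) = 1 − e^(−0.94248) ≈ 0.6103.

0.6103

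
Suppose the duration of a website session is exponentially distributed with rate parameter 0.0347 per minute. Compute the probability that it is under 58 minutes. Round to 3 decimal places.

0.866

P(X ≤ 58) = 1 − e^(−λ·58) = 1 − e^(−2.0126) ≈ 0.866.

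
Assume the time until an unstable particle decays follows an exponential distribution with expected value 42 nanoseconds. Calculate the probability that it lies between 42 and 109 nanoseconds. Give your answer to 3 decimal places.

The rate is λ = 1/42 = 0.0238095 per nanosecond.
P(42 < X < 109) = e^(−λ·42) − e^(−λ·109) = 0.36788 − 0.07463 ≈ 0.293.

0.293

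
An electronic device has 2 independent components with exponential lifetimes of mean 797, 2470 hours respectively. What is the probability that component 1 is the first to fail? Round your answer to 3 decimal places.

0.756

Rates: λ_i = 1/mean_i → 0.00125471, 0.000404858; Σλ = 0.00165956.
P(component 1 first) = λ_1/Σλ = 0.00125471/0.00165956 ≈ 0.756.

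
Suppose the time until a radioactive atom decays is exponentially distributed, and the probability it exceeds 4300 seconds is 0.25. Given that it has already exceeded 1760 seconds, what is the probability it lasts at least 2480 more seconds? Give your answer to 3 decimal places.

From e^(−λ·4300) = 0.25, λ = −ln(0.25)/4300 = 0.000322394.
Memoryless: P(X > 1760+2480 | X > 1760) = P(X > 2480) = e^(−0.000322394·2480) ≈ 0.450.

0.450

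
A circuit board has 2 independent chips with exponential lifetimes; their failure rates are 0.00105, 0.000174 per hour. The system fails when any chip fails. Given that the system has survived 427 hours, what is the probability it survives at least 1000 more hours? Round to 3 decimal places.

0.294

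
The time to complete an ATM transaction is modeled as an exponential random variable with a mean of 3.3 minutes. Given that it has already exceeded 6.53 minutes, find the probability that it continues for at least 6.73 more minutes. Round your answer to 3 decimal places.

0.130

The rate is λ = 1/3.3 = 0.30303 per minute.
P(X > s+t | X > s) = e^(−λ(s+t))/e^(−λs) = e^(−λt), independent of s = 6.53.
P(X > 6.73) = e^(−2.0394) ≈ 0.130.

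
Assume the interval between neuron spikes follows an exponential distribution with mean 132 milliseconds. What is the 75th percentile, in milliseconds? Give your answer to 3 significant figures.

183

The rate is λ = 1/132 = 0.00757576 per millisecond.
Set 1 − e^(−λt) = 0.75, so t = −ln(0.25)/λ = 1.3863/0.00757576 ≈ 182.991 milliseconds.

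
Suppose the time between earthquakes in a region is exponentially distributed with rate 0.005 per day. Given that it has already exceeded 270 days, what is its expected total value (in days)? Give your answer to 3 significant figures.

By memorylessness, E[X | X > 270] = 270 + 1/λ = 270 + 200 = 470 days.

470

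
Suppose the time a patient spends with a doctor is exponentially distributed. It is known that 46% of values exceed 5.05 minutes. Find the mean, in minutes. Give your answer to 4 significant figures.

e^(−λ·5.05) = 0.46 ⇒ λ = −ln(0.46)/5.05 = 0.153768.
Mean = 1/λ = 6.5033 minutes.

6.503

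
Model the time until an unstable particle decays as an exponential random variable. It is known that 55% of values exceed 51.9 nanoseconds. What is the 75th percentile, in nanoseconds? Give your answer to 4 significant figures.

120.3

e^(−λ·51.9) = 0.55 ⇒ λ = −ln(0.55)/51.9 = 0.011519.
75th percentile: 1 − e^(−λt) = 0.75, t = −ln(0.25)/λ = 120.348 nanoseconds.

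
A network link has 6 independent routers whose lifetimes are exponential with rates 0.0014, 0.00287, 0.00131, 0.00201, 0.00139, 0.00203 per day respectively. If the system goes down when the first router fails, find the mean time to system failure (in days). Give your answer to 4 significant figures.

90.83

The time to first failure is exponential with rate Σλ = 0.0014 + 0.00287 + 0.00131 + 0.00201 + 0.00139 + 0.00203 = 0.01101.
E[min] = 1/Σλ = 1/0.01101 = 90.8265 days.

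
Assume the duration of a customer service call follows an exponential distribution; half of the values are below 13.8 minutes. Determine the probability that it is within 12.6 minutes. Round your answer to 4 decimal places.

For an exponential, median = ln(2)/λ, so λ = ln 2 / 13.8 = 0.0502281 per minute.
P(X ≤ 12.6) = 1 − e^(−λ·12.6) = 1 − e^(−0.63287) ≈ 0.4689.

0.4689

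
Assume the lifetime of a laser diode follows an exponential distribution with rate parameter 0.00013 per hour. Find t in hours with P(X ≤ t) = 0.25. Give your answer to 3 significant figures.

Set 1 − e^(−λt) = 0.25, so t = −ln(0.75)/λ = 0.28768/0.00013 ≈ 2212.94 hours.

2210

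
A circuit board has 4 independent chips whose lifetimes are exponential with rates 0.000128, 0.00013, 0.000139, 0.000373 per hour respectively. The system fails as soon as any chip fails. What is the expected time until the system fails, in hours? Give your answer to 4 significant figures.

1299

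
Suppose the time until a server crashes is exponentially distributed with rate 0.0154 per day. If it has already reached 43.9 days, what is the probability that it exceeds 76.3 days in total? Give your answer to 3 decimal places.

P(X > s+t | X > s) = e^(−λ(s+t))/e^(−λs) = e^(−λt), independent of s = 43.9.
P(X > 32.4) = e^(−0.49896) ≈ 0.607.

0.607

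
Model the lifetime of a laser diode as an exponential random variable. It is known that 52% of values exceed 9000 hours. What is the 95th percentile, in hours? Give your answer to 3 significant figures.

41200

e^(−λ·9000) = 0.52 ⇒ λ = −ln(0.52)/9000 = 0.0000726585.
95th percentile: 1 − e^(−λt) = 0.95, t = −ln(0.05)/λ = 41230.3 hours.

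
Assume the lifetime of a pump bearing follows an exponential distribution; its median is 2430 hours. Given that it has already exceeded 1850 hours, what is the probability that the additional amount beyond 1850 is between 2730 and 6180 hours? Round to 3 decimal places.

For an exponential, median = ln(2)/λ, so λ = ln 2 / 2430 = 0.000285246 per hour.
Memoryless: the residual past 1850 is again Exp(λ).
P(2730 < residual < 6180) = e^(−λ·2730) − e^(−λ·6180) = 0.45899 − 0.17156 ≈ 0.287.

0.287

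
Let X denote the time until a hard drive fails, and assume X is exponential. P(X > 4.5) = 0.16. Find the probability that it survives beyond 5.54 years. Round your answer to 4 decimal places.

0.1048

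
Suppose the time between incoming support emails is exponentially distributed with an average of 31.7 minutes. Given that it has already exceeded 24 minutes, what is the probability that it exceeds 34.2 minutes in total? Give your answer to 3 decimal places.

0.725

The rate is λ = 1/31.7 = 0.0315457 per minute.
P(X > s+t | X > s) = e^(−λ(s+t))/e^(−λs) = e^(−λt), independent of s = 24.
P(X > 10.2) = e^(−0.32177) ≈ 0.725.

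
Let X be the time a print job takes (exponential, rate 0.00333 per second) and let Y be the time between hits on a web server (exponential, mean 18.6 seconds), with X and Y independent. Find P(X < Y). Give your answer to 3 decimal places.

0.058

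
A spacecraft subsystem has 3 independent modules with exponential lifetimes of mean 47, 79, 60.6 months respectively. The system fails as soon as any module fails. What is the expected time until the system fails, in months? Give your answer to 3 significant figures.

19.8

The first failure time is exponential with rate Σλ_i = 1/47 + 1/79 + 1/60.6 = 0.0504365 per month.
E[min] = 1/Σλ = 1/0.0504365 = 19.8269 months.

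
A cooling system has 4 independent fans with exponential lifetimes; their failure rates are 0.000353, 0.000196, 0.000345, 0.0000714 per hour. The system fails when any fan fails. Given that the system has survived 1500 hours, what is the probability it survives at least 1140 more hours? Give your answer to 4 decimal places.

0.3327

Time to first failure ~ Exp(Σλ) with Σλ = 0.0009654.
By memorylessness, P(T > 1500+1140 | T > 1500) = P(T > 1140) = e^(−0.0009654·1140) ≈ 0.3327.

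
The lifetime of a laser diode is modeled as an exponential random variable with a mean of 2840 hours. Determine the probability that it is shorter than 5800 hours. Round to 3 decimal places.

0.870

The rate is λ = 1/2840 = 0.000352113 per hour.
P(X ≤ 5800) = 1 − e^(−λ·5800) = 1 − e^(−2.0423) ≈ 0.870.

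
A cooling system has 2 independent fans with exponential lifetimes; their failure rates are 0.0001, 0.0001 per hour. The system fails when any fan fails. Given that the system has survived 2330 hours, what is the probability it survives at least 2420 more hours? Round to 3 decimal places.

0.616

Time to first failure ~ Exp(Σλ) with Σλ = 0.0002.
By memorylessness, P(T > 2330+2420 | T > 2330) = P(T > 2420) = e^(−0.0002·2420) ≈ 0.616.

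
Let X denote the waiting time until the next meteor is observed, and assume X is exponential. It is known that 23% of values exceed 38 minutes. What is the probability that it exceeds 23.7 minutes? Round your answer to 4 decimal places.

0.3999

e^(−λ·38) = 0.23 ⇒ λ = −ln(0.23)/38 = 0.0386757.
P(X > 23.7) = e^(−0.0386757·23.7) = e^(−0.91661) ≈ 0.3999.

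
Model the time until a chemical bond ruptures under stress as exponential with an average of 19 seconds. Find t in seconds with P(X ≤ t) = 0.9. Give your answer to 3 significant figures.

43.7

The rate is λ = 1/19 = 0.0526316 per second.
Set 1 − e^(−λt) = 0.9, so t = −ln(0.1)/λ = 2.3026/0.0526316 ≈ 43.7491 seconds.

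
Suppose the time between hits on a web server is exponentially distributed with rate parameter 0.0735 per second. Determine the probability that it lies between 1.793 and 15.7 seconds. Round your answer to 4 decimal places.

0.5611

P(1.793 < X < 15.7) = e^(−λ·1.793) − e^(−λ·15.7) = 0.87653 − 0.31539 ≈ 0.5611.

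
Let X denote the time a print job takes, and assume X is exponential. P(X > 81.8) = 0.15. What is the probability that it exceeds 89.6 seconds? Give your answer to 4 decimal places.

0.1252

e^(−λ·81.8) = 0.15 ⇒ λ = −ln(0.15)/81.8 = 0.0231922.
P(X > 89.6) = e^(−0.0231922·89.6) = e^(−2.078) ≈ 0.1252.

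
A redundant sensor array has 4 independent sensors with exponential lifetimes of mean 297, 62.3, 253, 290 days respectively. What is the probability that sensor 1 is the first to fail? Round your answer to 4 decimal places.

0.1255

Rates: λ_i = 1/mean_i → 0.003367, 0.0160514, 0.00395257, 0.00344828; Σλ = 0.0268192.
P(sensor 1 first) = λ_1/Σλ = 0.003367/0.0268192 ≈ 0.1255.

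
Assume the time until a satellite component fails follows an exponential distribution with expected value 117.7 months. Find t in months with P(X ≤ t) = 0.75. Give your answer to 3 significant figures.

The rate is λ = 1/117.7 = 0.00849618 per month.
Set 1 − e^(−λt) = 0.75, so t = −ln(0.25)/λ = 1.3863/0.00849618 ≈ 163.167 months.

163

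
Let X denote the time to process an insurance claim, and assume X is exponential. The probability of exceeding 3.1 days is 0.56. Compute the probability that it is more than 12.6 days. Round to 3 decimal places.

0.095

e^(−λ·3.1) = 0.56 ⇒ λ = −ln(0.56)/3.1 = 0.187038.
P(X > 12.6) = e^(−0.187038·12.6) = e^(−2.3567) ≈ 0.095.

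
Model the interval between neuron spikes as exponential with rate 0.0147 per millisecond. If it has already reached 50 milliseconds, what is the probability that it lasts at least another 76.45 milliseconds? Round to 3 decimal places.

0.325

By the memoryless property, P(X > 50+76.45 | X > 50) = P(X > 76.45).
P(X > 76.45) = e^(−1.1238) ≈ 0.325.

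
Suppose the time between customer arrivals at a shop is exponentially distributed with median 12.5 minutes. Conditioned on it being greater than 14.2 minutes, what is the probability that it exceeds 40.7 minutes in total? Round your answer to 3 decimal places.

0.230

For an exponential, median = ln(2)/λ, so λ = ln 2 / 12.5 = 0.0554518 per minute.
The exponential is memoryless, so the remaining time is again Exp(λ): the condition X > 14.2 is irrelevant.
P(X > 26.5) = e^(−1.4695) ≈ 0.230.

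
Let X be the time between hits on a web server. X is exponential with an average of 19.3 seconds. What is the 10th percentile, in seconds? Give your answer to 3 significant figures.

2.03

The rate is λ = 1/19.3 = 0.0518135 per second.
Set 1 − e^(−λt) = 0.1, so t = −ln(0.9)/λ = 0.10536/0.0518135 ≈ 2.03346 seconds.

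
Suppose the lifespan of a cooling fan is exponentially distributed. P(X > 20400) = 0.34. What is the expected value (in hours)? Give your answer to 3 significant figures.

e^(−λ·20400) = 0.34 ⇒ λ = −ln(0.34)/20400 = 0.0000528828.
Mean = 1/λ = 18909.7 hours.

18900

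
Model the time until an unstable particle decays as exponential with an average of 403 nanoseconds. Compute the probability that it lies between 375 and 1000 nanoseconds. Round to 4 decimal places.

The rate is λ = 1/403 = 0.00248139 per nanosecond.
P(375 < X < 1000) = e^(−λ·375) − e^(−λ·1000) = 0.39435 − 0.08363 ≈ 0.3107.

0.3107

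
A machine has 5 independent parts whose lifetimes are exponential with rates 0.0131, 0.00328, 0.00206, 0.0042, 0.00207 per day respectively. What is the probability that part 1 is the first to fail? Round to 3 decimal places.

0.530

The time to first failure is exponential with rate Σλ = 0.0131 + 0.00328 + 0.00206 + 0.0042 + 0.00207 = 0.02471.
P(part 1 first) = λ_1/Σλ = 0.0131/0.02471 ≈ 0.530.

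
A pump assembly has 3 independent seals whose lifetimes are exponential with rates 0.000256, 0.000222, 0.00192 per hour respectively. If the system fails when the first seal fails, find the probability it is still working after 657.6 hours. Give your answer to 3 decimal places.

0.207

The time to first failure is exponential with rate Σλ = 0.000256 + 0.000222 + 0.00192 = 0.002398.
P(min > 657.6) = e^(−0.002398·657.6) = e^(−1.5769) ≈ 0.207.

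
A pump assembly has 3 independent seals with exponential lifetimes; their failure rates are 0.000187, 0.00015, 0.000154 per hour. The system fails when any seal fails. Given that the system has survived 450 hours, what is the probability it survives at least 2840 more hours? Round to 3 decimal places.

Time to first failure ~ Exp(Σλ) with Σλ = 0.000491.
By memorylessness, P(T > 450+2840 | T > 450) = P(T > 2840) = e^(−0.000491·2840) ≈ 0.248.

0.248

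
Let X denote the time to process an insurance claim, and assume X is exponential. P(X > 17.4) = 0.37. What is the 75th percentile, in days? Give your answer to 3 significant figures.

e^(−λ·17.4) = 0.37 ⇒ λ = −ln(0.37)/17.4 = 0.0571409.
75th percentile: 1 − e^(−λt) = 0.75, t = −ln(0.25)/λ = 24.261 days.

24.3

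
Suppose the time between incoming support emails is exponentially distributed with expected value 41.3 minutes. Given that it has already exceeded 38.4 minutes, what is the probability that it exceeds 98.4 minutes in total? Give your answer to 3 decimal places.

The rate is λ = 1/41.3 = 0.0242131 per minute.
The exponential is memoryless, so the remaining time is again Exp(λ): the condition X > 38.4 is irrelevant.
P(X > 60) = e^(−1.4528) ≈ 0.234.

0.234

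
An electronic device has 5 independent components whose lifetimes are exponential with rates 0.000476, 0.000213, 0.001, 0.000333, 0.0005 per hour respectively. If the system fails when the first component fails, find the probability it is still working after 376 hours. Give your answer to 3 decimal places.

The time to first failure is exponential with rate Σλ = 0.000476 + 0.000213 + 0.001 + 0.000333 + 0.0005 = 0.002522.
P(min > 376) = e^(−0.002522·376) = e^(−0.94827) ≈ 0.387.

0.387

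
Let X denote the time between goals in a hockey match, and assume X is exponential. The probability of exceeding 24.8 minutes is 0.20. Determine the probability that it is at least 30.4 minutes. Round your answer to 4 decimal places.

0.1391

e^(−λ·24.8) = 0.20 ⇒ λ = −ln(0.20)/24.8 = 0.0648967.
P(X > 30.4) = e^(−0.0648967·30.4) = e^(−1.9729) ≈ 0.1391.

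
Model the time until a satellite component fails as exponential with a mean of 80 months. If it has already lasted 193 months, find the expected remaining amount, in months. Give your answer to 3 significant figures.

80.0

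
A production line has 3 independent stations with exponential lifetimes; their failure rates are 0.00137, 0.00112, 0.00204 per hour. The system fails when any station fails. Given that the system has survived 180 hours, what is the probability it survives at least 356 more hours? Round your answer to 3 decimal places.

0.199

Time to first failure ~ Exp(Σλ) with Σλ = 0.00453.
By memorylessness, P(T > 180+356 | T > 180) = P(T > 356) = e^(−0.00453·356) ≈ 0.199.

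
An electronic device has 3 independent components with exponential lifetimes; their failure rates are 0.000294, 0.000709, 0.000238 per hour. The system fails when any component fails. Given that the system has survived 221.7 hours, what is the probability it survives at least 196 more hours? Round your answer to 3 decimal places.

Time to first failure ~ Exp(Σλ) with Σλ = 0.001241.
By memorylessness, P(T > 221.7+196 | T > 221.7) = P(T > 196) = e^(−0.001241·196) ≈ 0.784.

0.784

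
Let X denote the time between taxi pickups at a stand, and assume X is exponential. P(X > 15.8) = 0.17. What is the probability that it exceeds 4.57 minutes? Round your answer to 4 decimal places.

e^(−λ·15.8) = 0.17 ⇒ λ = −ln(0.17)/15.8 = 0.112149.
P(X > 4.57) = e^(−0.112149·4.57) = e^(−0.51252) ≈ 0.5990.

0.5990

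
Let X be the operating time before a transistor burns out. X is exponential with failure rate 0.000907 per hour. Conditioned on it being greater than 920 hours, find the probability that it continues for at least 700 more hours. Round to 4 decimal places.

The exponential is memoryless, so the remaining time is again Exp(λ): the condition X > 920 is irrelevant.
P(X > 700) = e^(−0.6349) ≈ 0.5300.

0.5300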